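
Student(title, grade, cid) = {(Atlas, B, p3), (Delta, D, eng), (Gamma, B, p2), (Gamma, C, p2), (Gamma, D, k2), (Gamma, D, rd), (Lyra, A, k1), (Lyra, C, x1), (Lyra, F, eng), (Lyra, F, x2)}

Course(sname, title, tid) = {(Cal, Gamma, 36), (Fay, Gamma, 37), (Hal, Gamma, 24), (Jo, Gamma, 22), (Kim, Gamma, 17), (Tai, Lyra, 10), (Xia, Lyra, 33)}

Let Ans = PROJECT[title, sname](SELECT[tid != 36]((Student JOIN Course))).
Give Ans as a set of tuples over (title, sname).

{(Gamma, Fay), (Gamma, Hal), (Gamma, Jo), (Gamma, Kim), (Lyra, Tai), (Lyra, Xia)}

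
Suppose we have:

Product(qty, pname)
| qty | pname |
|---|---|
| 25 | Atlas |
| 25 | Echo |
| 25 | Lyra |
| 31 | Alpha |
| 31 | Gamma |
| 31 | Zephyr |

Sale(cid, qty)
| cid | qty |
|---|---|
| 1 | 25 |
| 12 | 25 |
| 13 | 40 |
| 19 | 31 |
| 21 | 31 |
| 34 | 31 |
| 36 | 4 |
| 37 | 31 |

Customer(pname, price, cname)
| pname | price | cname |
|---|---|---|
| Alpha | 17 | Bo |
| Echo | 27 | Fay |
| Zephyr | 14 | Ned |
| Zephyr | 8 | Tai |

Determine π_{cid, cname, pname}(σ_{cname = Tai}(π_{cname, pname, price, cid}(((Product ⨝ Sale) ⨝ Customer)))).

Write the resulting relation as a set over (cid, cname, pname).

{(19, Tai, Zephyr), (21, Tai, Zephyr), (34, Tai, Zephyr), (37, Tai, Zephyr)}

Joining Product and Sale on qty yields {(25, Atlas, 1), (25, Atlas, 12), (25, Echo, 1), (25, Echo, 12), (25, Lyra, 1), (25, Lyra, 12), (31, Alpha, 19), (31, Alpha, 21), (31, Alpha, 34), (31, Alpha, 37), (31, Gamma, 19), (31, Gamma, 21), (31, Gamma, 34), (31, Gamma, 37), (31, Zephyr, 19), (31, Zephyr, 21), (31, Zephyr, 34), (31, Zephyr, 37)}.
Joining (Product ⨝ Sale) and Customer on pname yields {(25, Echo, 1, 27, Fay), (25, Echo, 12, 27, Fay), (31, Alpha, 19, 17, Bo), (31, Alpha, 21, 17, Bo), (31, Alpha, 34, 17, Bo), (31, Alpha, 37, 17, Bo), (31, Zephyr, 19, 14, Ned), (31, Zephyr, 19, 8, Tai), (31, Zephyr, 21, 14, Ned), (31, Zephyr, 21, 8, Tai), (31, Zephyr, 34, 14, Ned), (31, Zephyr, 34, 8, Tai), (31, Zephyr, 37, 14, Ned), (31, Zephyr, 37, 8, Tai)}.
Keep only column(s) cname, pname, price, cid: {(Bo, Alpha, 17, 19), (Bo, Alpha, 17, 21), (Bo, Alpha, 17, 34), (Bo, Alpha, 17, 37), (Fay, Echo, 27, 1), (Fay, Echo, 27, 12), (Ned, Zephyr, 14, 19), (Ned, Zephyr, 14, 21), (Ned, Zephyr, 14, 34), (Ned, Zephyr, 14, 37), (Tai, Zephyr, 8, 19), (Tai, Zephyr, 8, 21), (Tai, Zephyr, 8, 34), (Tai, Zephyr, 8, 37)}
σ[cname = Tai]: keep tuples satisfying cname = Tai → {(Tai, Zephyr, 8, 19), (Tai, Zephyr, 8, 21), (Tai, Zephyr, 8, 34), (Tai, Zephyr, 8, 37)}
Keep only column(s) cid, cname, pname: {(19, Tai, Zephyr), (21, Tai, Zephyr), (34, Tai, Zephyr), (37, Tai, Zephyr)}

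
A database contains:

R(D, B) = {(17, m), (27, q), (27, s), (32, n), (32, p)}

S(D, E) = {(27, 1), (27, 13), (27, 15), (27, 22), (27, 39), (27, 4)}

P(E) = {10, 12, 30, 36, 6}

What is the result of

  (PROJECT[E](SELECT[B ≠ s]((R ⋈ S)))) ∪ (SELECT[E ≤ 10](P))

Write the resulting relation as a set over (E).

Natural join on D: {(27, q, 1), (27, q, 13), (27, q, 15), (27, q, 22), (27, q, 39), (27, q, 4), (27, s, 1), (27, s, 13), (27, s, 15), (27, s, 22), (27, s, 39), (27, s, 4)}
Filtering on B ≠ s leaves {(27, q, 1), (27, q, 13), (27, q, 15), (27, q, 22), (27, q, 39), (27, q, 4)}.
π[E]: project onto (E) → {1, 13, 15, 22, 39, 4}
Filtering on E ≤ 10 leaves {10, 6}.
Union: {1, 13, 15, 22, 39, 4} with {10, 6} → {1, 10, 13, 15, 22, 39, 4, 6}

{1, 10, 13, 15, 22, 39, 4, 6}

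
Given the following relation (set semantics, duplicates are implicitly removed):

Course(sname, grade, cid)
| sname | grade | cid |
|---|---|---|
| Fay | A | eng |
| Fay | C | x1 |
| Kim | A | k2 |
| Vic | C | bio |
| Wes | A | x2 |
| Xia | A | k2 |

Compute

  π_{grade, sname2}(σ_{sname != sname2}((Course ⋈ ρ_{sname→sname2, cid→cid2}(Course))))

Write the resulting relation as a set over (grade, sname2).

{(A, Fay), (A, Kim), (A, Wes), (A, Xia), (C, Fay), (C, Vic)}

ρ[sname→sname2, cid→cid2]: schema becomes (sname2, grade, cid2); tuples unchanged.
Natural join on grade: {(Fay, A, eng, Fay, eng), (Fay, A, eng, Kim, k2), (Fay, A, eng, Wes, x2), (Fay, A, eng, Xia, k2), (Fay, C, x1, Fay, x1), (Fay, C, x1, Vic, bio), (Kim, A, k2, Fay, eng), (Kim, A, k2, Kim, k2), (Kim, A, k2, Wes, x2), (Kim, A, k2, Xia, k2), (Vic, C, bio, Fay, x1), (Vic, C, bio, Vic, bio), (Wes, A, x2, Fay, eng), (Wes, A, x2, Kim, k2), (Wes, A, x2, Wes, x2), (Wes, A, x2, Xia, k2), (Xia, A, k2, Fay, eng), (Xia, A, k2, Kim, k2), (Xia, A, k2, Wes, x2), (Xia, A, k2, Xia, k2)}
Selection sname != sname2: {(Fay, A, eng, Kim, k2), (Fay, A, eng, Wes, x2), (Fay, A, eng, Xia, k2), (Fay, C, x1, Vic, bio), (Kim, A, k2, Fay, eng), (Kim, A, k2, Wes, x2), (Kim, A, k2, Xia, k2), (Vic, C, bio, Fay, x1), (Wes, A, x2, Fay, eng), (Wes, A, x2, Kim, k2), (Wes, A, x2, Xia, k2), (Xia, A, k2, Fay, eng), (Xia, A, k2, Kim, k2), (Xia, A, k2, Wes, x2)}
π_{grade, sname2} gives {(A, Fay), (A, Kim), (A, Wes), (A, Xia), (C, Fay), (C, Vic)} (8 duplicate(s) eliminated).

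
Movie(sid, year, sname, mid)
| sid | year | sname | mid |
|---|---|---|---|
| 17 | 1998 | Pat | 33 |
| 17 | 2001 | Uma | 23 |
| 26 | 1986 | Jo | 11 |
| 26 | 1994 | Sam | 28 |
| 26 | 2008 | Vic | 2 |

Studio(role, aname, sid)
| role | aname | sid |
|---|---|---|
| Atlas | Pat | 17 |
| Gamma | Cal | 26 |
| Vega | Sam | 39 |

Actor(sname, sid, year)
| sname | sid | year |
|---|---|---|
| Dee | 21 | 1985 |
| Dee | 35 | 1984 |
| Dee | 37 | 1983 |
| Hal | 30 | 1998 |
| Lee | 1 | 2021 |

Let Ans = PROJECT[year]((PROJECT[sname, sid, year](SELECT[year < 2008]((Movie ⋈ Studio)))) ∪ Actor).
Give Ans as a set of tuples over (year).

{1983, 1984, 1985, 1986, 1994, 1998, 2001, 2021}

Joining Movie and Studio on sid yields {(17, 1998, Pat, 33, Atlas, Pat), (17, 2001, Uma, 23, Atlas, Pat), (26, 1986, Jo, 11, Gamma, Cal), (26, 1994, Sam, 28, Gamma, Cal), (26, 2008, Vic, 2, Gamma, Cal)}.
Apply σ_{year < 2008}; surviving tuples: {(17, 1998, Pat, 33, Atlas, Pat), (17, 2001, Uma, 23, Atlas, Pat), (26, 1986, Jo, 11, Gamma, Cal), (26, 1994, Sam, 28, Gamma, Cal)}
π[sname, sid, year]: project onto (sname, sid, year) → {(Jo, 26, 1986), (Pat, 17, 1998), (Sam, 26, 1994), (Uma, 17, 2001)}
Set union of the two operands is {(Dee, 21, 1985), (Dee, 35, 1984), (Dee, 37, 1983), (Hal, 30, 1998), (Jo, 26, 1986), (Lee, 1, 2021), (Pat, 17, 1998), (Sam, 26, 1994), (Uma, 17, 2001)}.
π[year]: project onto (year) (1 duplicate(s) eliminated) → {1983, 1984, 1985, 1986, 1994, 1998, 2001, 2021}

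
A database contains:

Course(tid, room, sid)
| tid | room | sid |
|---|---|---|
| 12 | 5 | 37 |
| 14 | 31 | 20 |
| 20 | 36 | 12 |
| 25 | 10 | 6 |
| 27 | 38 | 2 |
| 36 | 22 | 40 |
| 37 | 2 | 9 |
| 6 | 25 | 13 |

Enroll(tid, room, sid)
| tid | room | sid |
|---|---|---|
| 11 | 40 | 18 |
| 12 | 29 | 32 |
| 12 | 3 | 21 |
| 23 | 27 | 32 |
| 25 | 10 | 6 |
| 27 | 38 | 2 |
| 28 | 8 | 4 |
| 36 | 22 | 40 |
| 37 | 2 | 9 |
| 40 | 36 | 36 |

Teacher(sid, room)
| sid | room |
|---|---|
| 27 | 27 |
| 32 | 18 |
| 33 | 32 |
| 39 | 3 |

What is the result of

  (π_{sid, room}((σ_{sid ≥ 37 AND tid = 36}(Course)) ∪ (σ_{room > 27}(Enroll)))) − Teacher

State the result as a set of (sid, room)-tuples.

{(18, 40), (2, 38), (32, 29), (36, 36), (40, 22)}

Filtering on sid ≥ 37 AND tid = 36 leaves {(36, 22, 40)}.
Filtering on room > 27 leaves {(11, 40, 18), (12, 29, 32), (27, 38, 2), (40, 36, 36)}.
Taking the union: {(11, 40, 18), (12, 29, 32), (27, 38, 2), (36, 22, 40), (40, 36, 36)}
π_{sid, room} gives {(18, 40), (2, 38), (32, 29), (36, 36), (40, 22)}.
Taking the difference: {(18, 40), (2, 38), (32, 29), (36, 36), (40, 22)}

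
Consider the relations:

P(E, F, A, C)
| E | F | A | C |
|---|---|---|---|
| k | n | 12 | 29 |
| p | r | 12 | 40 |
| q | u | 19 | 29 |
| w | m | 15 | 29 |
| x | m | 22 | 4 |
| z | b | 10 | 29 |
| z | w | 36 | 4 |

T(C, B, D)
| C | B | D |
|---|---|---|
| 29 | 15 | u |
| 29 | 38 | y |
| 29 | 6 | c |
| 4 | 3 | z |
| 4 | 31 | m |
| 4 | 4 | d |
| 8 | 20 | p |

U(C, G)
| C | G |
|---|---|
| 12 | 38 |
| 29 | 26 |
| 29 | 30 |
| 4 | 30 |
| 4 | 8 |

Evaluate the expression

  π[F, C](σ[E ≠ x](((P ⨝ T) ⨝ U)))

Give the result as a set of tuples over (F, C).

{(b, 29), (m, 29), (n, 29), (u, 29), (w, 4)}

Joining P and T on C yields {(k, n, 12, 29, 15, u), (k, n, 12, 29, 38, y), (k, n, 12, 29, 6, c), (q, u, 19, 29, 15, u), (q, u, 19, 29, 38, y), (q, u, 19, 29, 6, c), (w, m, 15, 29, 15, u), (w, m, 15, 29, 38, y), (w, m, 15, 29, 6, c), (x, m, 22, 4, 3, z), (x, m, 22, 4, 31, m), (x, m, 22, 4, 4, d), (z, b, 10, 29, 15, u), (z, b, 10, 29, 38, y), (z, b, 10, 29, 6, c), (z, w, 36, 4, 3, z), (z, w, 36, 4, 31, m), (z, w, 36, 4, 4, d)}.
Joining (P ⨝ T) and U on C yields {(k, n, 12, 29, 15, u, 26), (k, n, 12, 29, 15, u, 30), (k, n, 12, 29, 38, y, 26), (k, n, 12, 29, 38, y, 30), (k, n, 12, 29, 6, c, 26), (k, n, 12, 29, 6, c, 30), (q, u, 19, 29, 15, u, 26), (q, u, 19, 29, 15, u, 30), (q, u, 19, 29, 38, y, 26), (q, u, 19, 29, 38, y, 30), (q, u, 19, 29, 6, c, 26), (q, u, 19, 29, 6, c, 30), (w, m, 15, 29, 15, u, 26), (w, m, 15, 29, 15, u, 30), (w, m, 15, 29, 38, y, 26), (w, m, 15, 29, 38, y, 30), (w, m, 15, 29, 6, c, 26), (w, m, 15, 29, 6, c, 30), (x, m, 22, 4, 3, z, 30), (x, m, 22, 4, 3, z, 8), (x, m, 22, 4, 31, m, 30), (x, m, 22, 4, 31, m, 8), (x, m, 22, 4, 4, d, 30), (x, m, 22, 4, 4, d, 8), (z, b, 10, 29, 15, u, 26), (z, b, 10, 29, 15, u, 30), (z, b, 10, 29, 38, y, 26), (z, b, 10, 29, 38, y, 30), (z, b, 10, 29, 6, c, 26), (z, b, 10, 29, 6, c, 30), (z, w, 36, 4, 3, z, 30), (z, w, 36, 4, 3, z, 8), (z, w, 36, 4, 31, m, 30), (z, w, 36, 4, 31, m, 8), (z, w, 36, 4, 4, d, 30), (z, w, 36, 4, 4, d, 8)}.
Apply σ_{E ≠ x}; surviving tuples: {(k, n, 12, 29, 15, u, 26), (k, n, 12, 29, 15, u, 30), (k, n, 12, 29, 38, y, 26), (k, n, 12, 29, 38, y, 30), (k, n, 12, 29, 6, c, 26), (k, n, 12, 29, 6, c, 30), (q, u, 19, 29, 15, u, 26), (q, u, 19, 29, 15, u, 30), (q, u, 19, 29, 38, y, 26), (q, u, 19, 29, 38, y, 30), (q, u, 19, 29, 6, c, 26), (q, u, 19, 29, 6, c, 30), (w, m, 15, 29, 15, u, 26), (w, m, 15, 29, 15, u, 30), (w, m, 15, 29, 38, y, 26), (w, m, 15, 29, 38, y, 30), (w, m, 15, 29, 6, c, 26), (w, m, 15, 29, 6, c, 30), (z, b, 10, 29, 15, u, 26), (z, b, 10, 29, 15, u, 30), (z, b, 10, 29, 38, y, 26), (z, b, 10, 29, 38, y, 30), (z, b, 10, 29, 6, c, 26), (z, b, 10, 29, 6, c, 30), (z, w, 36, 4, 3, z, 30), (z, w, 36, 4, 3, z, 8), (z, w, 36, 4, 31, m, 30), (z, w, 36, 4, 31, m, 8), (z, w, 36, 4, 4, d, 30), (z, w, 36, 4, 4, d, 8)}
π[F, C]: project onto (F, C) (25 duplicate(s) eliminated) → {(b, 29), (m, 29), (n, 29), (u, 29), (w, 4)}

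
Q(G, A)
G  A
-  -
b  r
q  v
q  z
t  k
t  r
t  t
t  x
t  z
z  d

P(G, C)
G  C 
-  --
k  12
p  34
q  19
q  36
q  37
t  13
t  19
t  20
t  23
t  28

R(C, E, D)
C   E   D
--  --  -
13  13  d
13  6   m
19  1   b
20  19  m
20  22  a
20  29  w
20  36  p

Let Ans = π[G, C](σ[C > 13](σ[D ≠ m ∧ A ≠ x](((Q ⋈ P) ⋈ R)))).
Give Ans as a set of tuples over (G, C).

{(q, 19), (t, 19), (t, 20)}

Joining Q and P on G yields {(q, v, 19), (q, v, 36), (q, v, 37), (q, z, 19), (q, z, 36), (q, z, 37), (t, k, 13), (t, k, 19), (t, k, 20), (t, k, 23), (t, k, 28), (t, r, 13), (t, r, 19), (t, r, 20), (t, r, 23), (t, r, 28), (t, t, 13), (t, t, 19), (t, t, 20), (t, t, 23), (t, t, 28), (t, x, 13), (t, x, 19), (t, x, 20), (t, x, 23), (t, x, 28), (t, z, 13), (t, z, 19), (t, z, 20), (t, z, 23), (t, z, 28)}.
Joining (Q ⋈ P) and R on C yields {(q, v, 19, 1, b), (q, z, 19, 1, b), (t, k, 13, 13, d), (t, k, 13, 6, m), (t, k, 19, 1, b), (t, k, 20, 19, m), (t, k, 20, 22, a), (t, k, 20, 29, w), (t, k, 20, 36, p), (t, r, 13, 13, d), (t, r, 13, 6, m), (t, r, 19, 1, b), (t, r, 20, 19, m), (t, r, 20, 22, a), (t, r, 20, 29, w), (t, r, 20, 36, p), (t, t, 13, 13, d), (t, t, 13, 6, m), (t, t, 19, 1, b), (t, t, 20, 19, m), (t, t, 20, 22, a), (t, t, 20, 29, w), (t, t, 20, 36, p), (t, x, 13, 13, d), (t, x, 13, 6, m), (t, x, 19, 1, b), (t, x, 20, 19, m), (t, x, 20, 22, a), (t, x, 20, 29, w), (t, x, 20, 36, p), (t, z, 13, 13, d), (t, z, 13, 6, m), (t, z, 19, 1, b), (t, z, 20, 19, m), (t, z, 20, 22, a), (t, z, 20, 29, w), (t, z, 20, 36, p)}.
σ[D ≠ m ∧ A ≠ x]: keep tuples satisfying D ≠ m ∧ A ≠ x → {(q, v, 19, 1, b), (q, z, 19, 1, b), (t, k, 13, 13, d), (t, k, 19, 1, b), (t, k, 20, 22, a), (t, k, 20, 29, w), (t, k, 20, 36, p), (t, r, 13, 13, d), (t, r, 19, 1, b), (t, r, 20, 22, a), (t, r, 20, 29, w), (t, r, 20, 36, p), (t, t, 13, 13, d), (t, t, 19, 1, b), (t, t, 20, 22, a), (t, t, 20, 29, w), (t, t, 20, 36, p), (t, z, 13, 13, d), (t, z, 19, 1, b), (t, z, 20, 22, a), (t, z, 20, 29, w), (t, z, 20, 36, p)}
σ[C > 13]: keep tuples satisfying C > 13 → {(q, v, 19, 1, b), (q, z, 19, 1, b), (t, k, 19, 1, b), (t, k, 20, 22, a), (t, k, 20, 29, w), (t, k, 20, 36, p), (t, r, 19, 1, b), (t, r, 20, 22, a), (t, r, 20, 29, w), (t, r, 20, 36, p), (t, t, 19, 1, b), (t, t, 20, 22, a), (t, t, 20, 29, w), (t, t, 20, 36, p), (t, z, 19, 1, b), (t, z, 20, 22, a), (t, z, 20, 29, w), (t, z, 20, 36, p)}
Keep only column(s) G, C (15 duplicate(s) eliminated): {(q, 19), (t, 19), (t, 20)}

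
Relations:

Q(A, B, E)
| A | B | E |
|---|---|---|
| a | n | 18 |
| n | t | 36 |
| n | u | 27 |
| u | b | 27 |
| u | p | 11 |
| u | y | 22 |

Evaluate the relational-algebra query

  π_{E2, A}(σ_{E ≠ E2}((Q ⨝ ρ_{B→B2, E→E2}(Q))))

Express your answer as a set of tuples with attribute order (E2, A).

{(11, u), (22, u), (27, n), (27, u), (36, n)}

ρ[B→B2, E→E2]: schema becomes (A, B2, E2); tuples unchanged.
Q ⋈ ρ_{B→B2, E→E2}(Q) (natural join on A): {(a, n, 18, n, 18), (n, t, 36, t, 36), (n, t, 36, u, 27), (n, u, 27, t, 36), (n, u, 27, u, 27), (u, b, 27, b, 27), (u, b, 27, p, 11), (u, b, 27, y, 22), (u, p, 11, b, 27), (u, p, 11, p, 11), (u, p, 11, y, 22), (u, y, 22, b, 27), (u, y, 22, p, 11), (u, y, 22, y, 22)}
Filtering on E ≠ E2 leaves {(n, t, 36, u, 27), (n, u, 27, t, 36), (u, b, 27, p, 11), (u, b, 27, y, 22), (u, p, 11, b, 27), (u, p, 11, y, 22), (u, y, 22, b, 27), (u, y, 22, p, 11)}.
Projecting to E2, A (3 duplicate(s) eliminated): {(11, u), (22, u), (27, n), (27, u), (36, n)}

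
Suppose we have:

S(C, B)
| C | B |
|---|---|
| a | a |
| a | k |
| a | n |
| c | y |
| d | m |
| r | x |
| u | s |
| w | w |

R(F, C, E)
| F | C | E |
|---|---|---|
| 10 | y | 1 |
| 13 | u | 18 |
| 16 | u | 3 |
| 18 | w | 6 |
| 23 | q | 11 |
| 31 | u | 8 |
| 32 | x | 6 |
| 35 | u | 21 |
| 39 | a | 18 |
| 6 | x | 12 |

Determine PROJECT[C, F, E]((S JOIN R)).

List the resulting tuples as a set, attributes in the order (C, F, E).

{(a, 39, 18), (u, 13, 18), (u, 16, 3), (u, 31, 8), (u, 35, 21), (w, 18, 6)}

Joining S and R on C yields {(a, a, 39, 18), (a, k, 39, 18), (a, n, 39, 18), (u, s, 13, 18), (u, s, 16, 3), (u, s, 31, 8), (u, s, 35, 21), (w, w, 18, 6)}.
π[C, F, E]: project onto (C, F, E) (2 duplicate(s) eliminated) → {(a, 39, 18), (u, 13, 18), (u, 16, 3), (u, 31, 8), (u, 35, 21), (w, 18, 6)}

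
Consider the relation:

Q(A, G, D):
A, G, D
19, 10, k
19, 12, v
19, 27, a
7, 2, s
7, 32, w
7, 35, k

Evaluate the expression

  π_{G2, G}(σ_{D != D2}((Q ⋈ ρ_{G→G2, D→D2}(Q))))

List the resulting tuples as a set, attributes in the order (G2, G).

{(10, 12), (10, 27), (12, 10), (12, 27), (2, 32), (2, 35), (27, 10), (27, 12), (32, 2), (32, 35), (35, 2), (35, 32)}

ρ[G→G2, D→D2]: schema becomes (A, G2, D2); tuples unchanged.
Q ⋈ ρ_{G→G2, D→D2}(Q) (natural join on A): {(19, 10, k, 10, k), (19, 10, k, 12, v), (19, 10, k, 27, a), (19, 12, v, 10, k), (19, 12, v, 12, v), (19, 12, v, 27, a), (19, 27, a, 10, k), (19, 27, a, 12, v), (19, 27, a, 27, a), (7, 2, s, 2, s), (7, 2, s, 32, w), (7, 2, s, 35, k), (7, 32, w, 2, s), (7, 32, w, 32, w), (7, 32, w, 35, k), (7, 35, k, 2, s), (7, 35, k, 32, w), (7, 35, k, 35, k)}
Apply σ_{D != D2}; surviving tuples: {(19, 10, k, 12, v), (19, 10, k, 27, a), (19, 12, v, 10, k), (19, 12, v, 27, a), (19, 27, a, 10, k), (19, 27, a, 12, v), (7, 2, s, 32, w), (7, 2, s, 35, k), (7, 32, w, 2, s), (7, 32, w, 35, k), (7, 35, k, 2, s), (7, 35, k, 32, w)}
π[G2, G]: project onto (G2, G) → {(10, 12), (10, 27), (12, 10), (12, 27), (2, 32), (2, 35), (27, 10), (27, 12), (32, 2), (32, 35), (35, 2), (35, 32)}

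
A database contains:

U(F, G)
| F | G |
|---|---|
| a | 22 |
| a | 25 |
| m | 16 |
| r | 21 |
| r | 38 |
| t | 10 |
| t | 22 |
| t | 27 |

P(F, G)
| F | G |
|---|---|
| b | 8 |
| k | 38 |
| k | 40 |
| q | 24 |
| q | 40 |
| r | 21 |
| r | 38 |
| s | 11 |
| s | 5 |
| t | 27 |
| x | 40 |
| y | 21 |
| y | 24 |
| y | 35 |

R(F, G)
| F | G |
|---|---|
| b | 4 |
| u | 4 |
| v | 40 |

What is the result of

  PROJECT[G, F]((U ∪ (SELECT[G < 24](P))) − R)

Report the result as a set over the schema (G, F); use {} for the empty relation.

Filtering on G < 24 leaves {(b, 8), (r, 21), (s, 11), (s, 5), (y, 21)}.
Union: {(a, 22), (a, 25), (m, 16), (r, 21), (r, 38), (t, 10), (t, 22), (t, 27)} with {(b, 8), (r, 21), (s, 11), (s, 5), (y, 21)} → {(a, 22), (a, 25), (b, 8), (m, 16), (r, 21), (r, 38), (s, 11), (s, 5), (t, 10), (t, 22), (t, 27), (y, 21)}
Difference: {(a, 22), (a, 25), (b, 8), (m, 16), (r, 21), (r, 38), (s, 11), (s, 5), (t, 10), (t, 22), (t, 27), (y, 21)} with {(b, 4), (u, 4), (v, 40)} → {(a, 22), (a, 25), (b, 8), (m, 16), (r, 21), (r, 38), (s, 11), (s, 5), (t, 10), (t, 22), (t, 27), (y, 21)}
π[G, F]: project onto (G, F) → {(10, t), (11, s), (16, m), (21, r), (21, y), (22, a), (22, t), (25, a), (27, t), (38, r), (5, s), (8, b)}

{(10, t), (11, s), (16, m), (21, r), (21, y), (22, a), (22, t), (25, a), (27, t), (38, r), (5, s), (8, b)}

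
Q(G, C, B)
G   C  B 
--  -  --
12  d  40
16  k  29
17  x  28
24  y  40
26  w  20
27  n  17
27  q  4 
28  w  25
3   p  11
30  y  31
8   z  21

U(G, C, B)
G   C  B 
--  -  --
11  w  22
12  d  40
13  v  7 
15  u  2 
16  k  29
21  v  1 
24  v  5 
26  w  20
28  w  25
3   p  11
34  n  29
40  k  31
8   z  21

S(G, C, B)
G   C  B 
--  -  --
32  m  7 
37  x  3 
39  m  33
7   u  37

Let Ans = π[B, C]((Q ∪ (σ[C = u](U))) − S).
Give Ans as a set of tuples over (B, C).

{(11, p), (17, n), (2, u), (20, w), (21, z), (25, w), (28, x), (29, k), (31, y), (4, q), (40, d), (40, y)}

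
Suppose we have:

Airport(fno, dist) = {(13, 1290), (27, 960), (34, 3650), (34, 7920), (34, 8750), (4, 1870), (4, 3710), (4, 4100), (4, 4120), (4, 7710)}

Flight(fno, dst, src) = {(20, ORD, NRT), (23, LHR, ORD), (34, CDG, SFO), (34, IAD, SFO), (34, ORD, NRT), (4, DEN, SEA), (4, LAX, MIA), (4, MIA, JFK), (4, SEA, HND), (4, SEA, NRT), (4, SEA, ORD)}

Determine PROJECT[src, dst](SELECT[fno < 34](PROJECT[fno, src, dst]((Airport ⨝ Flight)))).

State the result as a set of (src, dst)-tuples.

{(HND, SEA), (JFK, MIA), (MIA, LAX), (NRT, SEA), (ORD, SEA), (SEA, DEN)}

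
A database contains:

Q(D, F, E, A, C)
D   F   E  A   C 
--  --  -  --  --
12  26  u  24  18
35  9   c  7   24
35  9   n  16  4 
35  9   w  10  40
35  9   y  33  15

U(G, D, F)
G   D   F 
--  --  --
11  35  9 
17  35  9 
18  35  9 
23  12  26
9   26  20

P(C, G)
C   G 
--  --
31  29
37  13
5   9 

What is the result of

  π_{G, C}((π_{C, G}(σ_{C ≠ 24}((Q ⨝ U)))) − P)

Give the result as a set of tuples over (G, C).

Natural join on D, F: {(12, 26, u, 24, 18, 23), (35, 9, c, 7, 24, 11), (35, 9, c, 7, 24, 17), (35, 9, c, 7, 24, 18), (35, 9, n, 16, 4, 11), (35, 9, n, 16, 4, 17), (35, 9, n, 16, 4, 18), (35, 9, w, 10, 40, 11), (35, 9, w, 10, 40, 17), (35, 9, w, 10, 40, 18), (35, 9, y, 33, 15, 11), (35, 9, y, 33, 15, 17), (35, 9, y, 33, 15, 18)}
Filtering on C ≠ 24 leaves {(12, 26, u, 24, 18, 23), (35, 9, n, 16, 4, 11), (35, 9, n, 16, 4, 17), (35, 9, n, 16, 4, 18), (35, 9, w, 10, 40, 11), (35, 9, w, 10, 40, 17), (35, 9, w, 10, 40, 18), (35, 9, y, 33, 15, 11), (35, 9, y, 33, 15, 17), (35, 9, y, 33, 15, 18)}.
Keep only column(s) C, G: {(15, 11), (15, 17), (15, 18), (18, 23), (4, 11), (4, 17), (4, 18), (40, 11), (40, 17), (40, 18)}
Set difference of the two operands is {(15, 11), (15, 17), (15, 18), (18, 23), (4, 11), (4, 17), (4, 18), (40, 11), (40, 17), (40, 18)}.
Keep only column(s) G, C: {(11, 15), (11, 4), (11, 40), (17, 15), (17, 4), (17, 40), (18, 15), (18, 4), (18, 40), (23, 18)}

{(11, 15), (11, 4), (11, 40), (17, 15), (17, 4), (17, 40), (18, 15), (18, 4), (18, 40), (23, 18)}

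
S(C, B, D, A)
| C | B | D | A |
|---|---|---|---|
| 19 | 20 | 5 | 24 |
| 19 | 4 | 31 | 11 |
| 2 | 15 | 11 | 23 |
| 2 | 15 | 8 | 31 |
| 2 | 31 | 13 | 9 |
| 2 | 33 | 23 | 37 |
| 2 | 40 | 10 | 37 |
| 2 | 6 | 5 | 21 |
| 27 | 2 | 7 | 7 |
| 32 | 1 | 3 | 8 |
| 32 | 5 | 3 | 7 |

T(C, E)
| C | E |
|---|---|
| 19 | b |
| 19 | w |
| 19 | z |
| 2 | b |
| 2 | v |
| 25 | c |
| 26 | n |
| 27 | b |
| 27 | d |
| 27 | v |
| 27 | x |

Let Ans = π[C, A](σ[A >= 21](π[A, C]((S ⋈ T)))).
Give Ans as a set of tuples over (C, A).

{(19, 24), (2, 21), (2, 23), (2, 31), (2, 37)}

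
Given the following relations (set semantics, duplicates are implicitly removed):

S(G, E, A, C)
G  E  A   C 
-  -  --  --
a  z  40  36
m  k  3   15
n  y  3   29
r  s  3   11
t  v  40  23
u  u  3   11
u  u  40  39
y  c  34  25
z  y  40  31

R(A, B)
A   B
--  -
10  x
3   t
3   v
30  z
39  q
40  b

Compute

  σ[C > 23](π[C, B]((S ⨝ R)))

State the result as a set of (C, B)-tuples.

S ⋈ R (natural join on A): {(a, z, 40, 36, b), (m, k, 3, 15, t), (m, k, 3, 15, v), (n, y, 3, 29, t), (n, y, 3, 29, v), (r, s, 3, 11, t), (r, s, 3, 11, v), (t, v, 40, 23, b), (u, u, 3, 11, t), (u, u, 3, 11, v), (u, u, 40, 39, b), (z, y, 40, 31, b)}
Keep only column(s) C, B (2 duplicate(s) eliminated): {(11, t), (11, v), (15, t), (15, v), (23, b), (29, t), (29, v), (31, b), (36, b), (39, b)}
Filtering on C > 23 leaves {(29, t), (29, v), (31, b), (36, b), (39, b)}.

{(29, t), (29, v), (31, b), (36, b), (39, b)}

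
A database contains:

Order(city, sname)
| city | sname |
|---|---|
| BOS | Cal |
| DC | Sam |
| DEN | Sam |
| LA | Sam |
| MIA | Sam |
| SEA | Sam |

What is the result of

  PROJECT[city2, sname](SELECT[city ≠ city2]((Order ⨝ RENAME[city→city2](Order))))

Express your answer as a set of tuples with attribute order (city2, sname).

ρ[city→city2]: schema becomes (city2, sname); tuples unchanged.
Natural join on sname: {(BOS, Cal, BOS), (DC, Sam, DC), (DC, Sam, DEN), (DC, Sam, LA), (DC, Sam, MIA), (DC, Sam, SEA), (DEN, Sam, DC), (DEN, Sam, DEN), (DEN, Sam, LA), (DEN, Sam, MIA), (DEN, Sam, SEA), (LA, Sam, DC), (LA, Sam, DEN), (LA, Sam, LA), (LA, Sam, MIA), (LA, Sam, SEA), (MIA, Sam, DC), (MIA, Sam, DEN), (MIA, Sam, LA), (MIA, Sam, MIA), (MIA, Sam, SEA), (SEA, Sam, DC), (SEA, Sam, DEN), (SEA, Sam, LA), (SEA, Sam, MIA), (SEA, Sam, SEA)}
Apply σ_{city ≠ city2}; surviving tuples: {(DC, Sam, DEN), (DC, Sam, LA), (DC, Sam, MIA), (DC, Sam, SEA), (DEN, Sam, DC), (DEN, Sam, LA), (DEN, Sam, MIA), (DEN, Sam, SEA), (LA, Sam, DC), (LA, Sam, DEN), (LA, Sam, MIA), (LA, Sam, SEA), (MIA, Sam, DC), (MIA, Sam, DEN), (MIA, Sam, LA), (MIA, Sam, SEA), (SEA, Sam, DC), (SEA, Sam, DEN), (SEA, Sam, LA), (SEA, Sam, MIA)}
π[city2, sname]: project onto (city2, sname) (15 duplicate(s) eliminated) → {(DC, Sam), (DEN, Sam), (LA, Sam), (MIA, Sam), (SEA, Sam)}

{(DC, Sam), (DEN, Sam), (LA, Sam), (MIA, Sam), (SEA, Sam)}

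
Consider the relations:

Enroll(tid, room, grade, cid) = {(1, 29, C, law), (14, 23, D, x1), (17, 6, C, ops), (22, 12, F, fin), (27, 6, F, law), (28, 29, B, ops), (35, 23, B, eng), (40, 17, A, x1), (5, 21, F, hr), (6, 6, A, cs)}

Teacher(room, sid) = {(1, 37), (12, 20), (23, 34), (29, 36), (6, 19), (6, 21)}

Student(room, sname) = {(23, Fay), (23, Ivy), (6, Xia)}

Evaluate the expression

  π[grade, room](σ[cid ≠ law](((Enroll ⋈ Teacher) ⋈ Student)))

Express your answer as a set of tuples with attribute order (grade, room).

{(A, 6), (B, 23), (C, 6), (D, 23)}

Joining Enroll and Teacher on room yields {(1, 29, C, law, 36), (14, 23, D, x1, 34), (17, 6, C, ops, 19), (17, 6, C, ops, 21), (22, 12, F, fin, 20), (27, 6, F, law, 19), (27, 6, F, law, 21), (28, 29, B, ops, 36), (35, 23, B, eng, 34), (6, 6, A, cs, 19), (6, 6, A, cs, 21)}.
Joining (Enroll ⋈ Teacher) and Student on room yields {(14, 23, D, x1, 34, Fay), (14, 23, D, x1, 34, Ivy), (17, 6, C, ops, 19, Xia), (17, 6, C, ops, 21, Xia), (27, 6, F, law, 19, Xia), (27, 6, F, law, 21, Xia), (35, 23, B, eng, 34, Fay), (35, 23, B, eng, 34, Ivy), (6, 6, A, cs, 19, Xia), (6, 6, A, cs, 21, Xia)}.
σ[cid ≠ law]: keep tuples satisfying cid ≠ law → {(14, 23, D, x1, 34, Fay), (14, 23, D, x1, 34, Ivy), (17, 6, C, ops, 19, Xia), (17, 6, C, ops, 21, Xia), (35, 23, B, eng, 34, Fay), (35, 23, B, eng, 34, Ivy), (6, 6, A, cs, 19, Xia), (6, 6, A, cs, 21, Xia)}
Projecting to grade, room (4 duplicate(s) eliminated): {(A, 6), (B, 23), (C, 6), (D, 23)}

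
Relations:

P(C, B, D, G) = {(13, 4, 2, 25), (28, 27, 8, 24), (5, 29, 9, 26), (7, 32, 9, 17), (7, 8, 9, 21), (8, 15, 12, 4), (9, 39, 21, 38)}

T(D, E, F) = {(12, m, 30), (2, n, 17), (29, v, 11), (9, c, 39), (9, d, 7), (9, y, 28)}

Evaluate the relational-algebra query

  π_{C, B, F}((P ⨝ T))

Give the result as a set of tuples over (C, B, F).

{(13, 4, 17), (5, 29, 28), (5, 29, 39), (5, 29, 7), (7, 32, 28), (7, 32, 39), (7, 32, 7), (7, 8, 28), (7, 8, 39), (7, 8, 7), (8, 15, 30)}

Natural join on D: {(13, 4, 2, 25, n, 17), (5, 29, 9, 26, c, 39), (5, 29, 9, 26, d, 7), (5, 29, 9, 26, y, 28), (7, 32, 9, 17, c, 39), (7, 32, 9, 17, d, 7), (7, 32, 9, 17, y, 28), (7, 8, 9, 21, c, 39), (7, 8, 9, 21, d, 7), (7, 8, 9, 21, y, 28), (8, 15, 12, 4, m, 30)}
Keep only column(s) C, B, F: {(13, 4, 17), (5, 29, 28), (5, 29, 39), (5, 29, 7), (7, 32, 28), (7, 32, 39), (7, 32, 7), (7, 8, 28), (7, 8, 39), (7, 8, 7), (8, 15, 30)}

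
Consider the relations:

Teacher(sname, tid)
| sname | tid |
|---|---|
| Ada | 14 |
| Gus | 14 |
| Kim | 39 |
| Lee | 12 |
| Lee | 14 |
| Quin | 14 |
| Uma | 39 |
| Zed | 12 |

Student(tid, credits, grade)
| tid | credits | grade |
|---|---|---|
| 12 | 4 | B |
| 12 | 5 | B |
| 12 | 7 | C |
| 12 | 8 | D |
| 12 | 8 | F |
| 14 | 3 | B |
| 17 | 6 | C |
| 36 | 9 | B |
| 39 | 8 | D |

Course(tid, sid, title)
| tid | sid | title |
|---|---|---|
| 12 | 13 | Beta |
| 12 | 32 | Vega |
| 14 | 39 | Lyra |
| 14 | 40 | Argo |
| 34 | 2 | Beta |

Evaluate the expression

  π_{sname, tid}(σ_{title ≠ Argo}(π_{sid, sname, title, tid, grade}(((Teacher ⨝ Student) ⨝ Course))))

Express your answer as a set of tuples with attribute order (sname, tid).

{(Ada, 14), (Gus, 14), (Lee, 12), (Lee, 14), (Quin, 14), (Zed, 12)}

Natural join on tid: {(Ada, 14, 3, B), (Gus, 14, 3, B), (Kim, 39, 8, D), (Lee, 12, 4, B), (Lee, 12, 5, B), (Lee, 12, 7, C), (Lee, 12, 8, D), (Lee, 12, 8, F), (Lee, 14, 3, B), (Quin, 14, 3, B), (Uma, 39, 8, D), (Zed, 12, 4, B), (Zed, 12, 5, B), (Zed, 12, 7, C), (Zed, 12, 8, D), (Zed, 12, 8, F)}
Natural join on tid: {(Ada, 14, 3, B, 39, Lyra), (Ada, 14, 3, B, 40, Argo), (Gus, 14, 3, B, 39, Lyra), (Gus, 14, 3, B, 40, Argo), (Lee, 12, 4, B, 13, Beta), (Lee, 12, 4, B, 32, Vega), (Lee, 12, 5, B, 13, Beta), (Lee, 12, 5, B, 32, Vega), (Lee, 12, 7, C, 13, Beta), (Lee, 12, 7, C, 32, Vega), (Lee, 12, 8, D, 13, Beta), (Lee, 12, 8, D, 32, Vega), (Lee, 12, 8, F, 13, Beta), (Lee, 12, 8, F, 32, Vega), (Lee, 14, 3, B, 39, Lyra), (Lee, 14, 3, B, 40, Argo), (Quin, 14, 3, B, 39, Lyra), (Quin, 14, 3, B, 40, Argo), (Zed, 12, 4, B, 13, Beta), (Zed, 12, 4, B, 32, Vega), (Zed, 12, 5, B, 13, Beta), (Zed, 12, 5, B, 32, Vega), (Zed, 12, 7, C, 13, Beta), (Zed, 12, 7, C, 32, Vega), (Zed, 12, 8, D, 13, Beta), (Zed, 12, 8, D, 32, Vega), (Zed, 12, 8, F, 13, Beta), (Zed, 12, 8, F, 32, Vega)}
Keep only column(s) sid, sname, title, tid, grade (4 duplicate(s) eliminated): {(13, Lee, Beta, 12, B), (13, Lee, Beta, 12, C), (13, Lee, Beta, 12, D), (13, Lee, Beta, 12, F), (13, Zed, Beta, 12, B), (13, Zed, Beta, 12, C), (13, Zed, Beta, 12, D), (13, Zed, Beta, 12, F), (32, Lee, Vega, 12, B), (32, Lee, Vega, 12, C), (32, Lee, Vega, 12, D), (32, Lee, Vega, 12, F), (32, Zed, Vega, 12, B), (32, Zed, Vega, 12, C), (32, Zed, Vega, 12, D), (32, Zed, Vega, 12, F), (39, Ada, Lyra, 14, B), (39, Gus, Lyra, 14, B), (39, Lee, Lyra, 14, B), (39, Quin, Lyra, 14, B), (40, Ada, Argo, 14, B), (40, Gus, Argo, 14, B), (40, Lee, Argo, 14, B), (40, Quin, Argo, 14, B)}
Selection title ≠ Argo: {(13, Lee, Beta, 12, B), (13, Lee, Beta, 12, C), (13, Lee, Beta, 12, D), (13, Lee, Beta, 12, F), (13, Zed, Beta, 12, B), (13, Zed, Beta, 12, C), (13, Zed, Beta, 12, D), (13, Zed, Beta, 12, F), (32, Lee, Vega, 12, B), (32, Lee, Vega, 12, C), (32, Lee, Vega, 12, D), (32, Lee, Vega, 12, F), (32, Zed, Vega, 12, B), (32, Zed, Vega, 12, C), (32, Zed, Vega, 12, D), (32, Zed, Vega, 12, F), (39, Ada, Lyra, 14, B), (39, Gus, Lyra, 14, B), (39, Lee, Lyra, 14, B), (39, Quin, Lyra, 14, B)}
Keep only column(s) sname, tid (14 duplicate(s) eliminated): {(Ada, 14), (Gus, 14), (Lee, 12), (Lee, 14), (Quin, 14), (Zed, 12)}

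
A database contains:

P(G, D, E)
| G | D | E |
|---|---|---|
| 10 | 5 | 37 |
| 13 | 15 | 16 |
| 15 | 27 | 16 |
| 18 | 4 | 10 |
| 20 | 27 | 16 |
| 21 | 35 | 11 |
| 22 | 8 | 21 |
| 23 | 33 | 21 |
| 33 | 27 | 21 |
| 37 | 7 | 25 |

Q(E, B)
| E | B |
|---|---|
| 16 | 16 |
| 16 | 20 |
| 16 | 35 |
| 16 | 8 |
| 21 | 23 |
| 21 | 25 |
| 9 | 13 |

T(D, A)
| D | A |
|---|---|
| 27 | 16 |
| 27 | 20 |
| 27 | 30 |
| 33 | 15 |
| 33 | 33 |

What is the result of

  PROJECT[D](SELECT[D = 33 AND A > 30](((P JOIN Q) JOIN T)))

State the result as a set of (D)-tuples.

{33}

Joining P and Q on E yields {(13, 15, 16, 16), (13, 15, 16, 20), (13, 15, 16, 35), (13, 15, 16, 8), (15, 27, 16, 16), (15, 27, 16, 20), (15, 27, 16, 35), (15, 27, 16, 8), (20, 27, 16, 16), (20, 27, 16, 20), (20, 27, 16, 35), (20, 27, 16, 8), (22, 8, 21, 23), (22, 8, 21, 25), (23, 33, 21, 23), (23, 33, 21, 25), (33, 27, 21, 23), (33, 27, 21, 25)}.
Joining (P JOIN Q) and T on D yields {(15, 27, 16, 16, 16), (15, 27, 16, 16, 20), (15, 27, 16, 16, 30), (15, 27, 16, 20, 16), (15, 27, 16, 20, 20), (15, 27, 16, 20, 30), (15, 27, 16, 35, 16), (15, 27, 16, 35, 20), (15, 27, 16, 35, 30), (15, 27, 16, 8, 16), (15, 27, 16, 8, 20), (15, 27, 16, 8, 30), (20, 27, 16, 16, 16), (20, 27, 16, 16, 20), (20, 27, 16, 16, 30), (20, 27, 16, 20, 16), (20, 27, 16, 20, 20), (20, 27, 16, 20, 30), (20, 27, 16, 35, 16), (20, 27, 16, 35, 20), (20, 27, 16, 35, 30), (20, 27, 16, 8, 16), (20, 27, 16, 8, 20), (20, 27, 16, 8, 30), (23, 33, 21, 23, 15), (23, 33, 21, 23, 33), (23, 33, 21, 25, 15), (23, 33, 21, 25, 33), (33, 27, 21, 23, 16), (33, 27, 21, 23, 20), (33, 27, 21, 23, 30), (33, 27, 21, 25, 16), (33, 27, 21, 25, 20), (33, 27, 21, 25, 30)}.
Apply σ_{D = 33 AND A > 30}; surviving tuples: {(23, 33, 21, 23, 33), (23, 33, 21, 25, 33)}
Keep only column(s) D (1 duplicate(s) eliminated): {33}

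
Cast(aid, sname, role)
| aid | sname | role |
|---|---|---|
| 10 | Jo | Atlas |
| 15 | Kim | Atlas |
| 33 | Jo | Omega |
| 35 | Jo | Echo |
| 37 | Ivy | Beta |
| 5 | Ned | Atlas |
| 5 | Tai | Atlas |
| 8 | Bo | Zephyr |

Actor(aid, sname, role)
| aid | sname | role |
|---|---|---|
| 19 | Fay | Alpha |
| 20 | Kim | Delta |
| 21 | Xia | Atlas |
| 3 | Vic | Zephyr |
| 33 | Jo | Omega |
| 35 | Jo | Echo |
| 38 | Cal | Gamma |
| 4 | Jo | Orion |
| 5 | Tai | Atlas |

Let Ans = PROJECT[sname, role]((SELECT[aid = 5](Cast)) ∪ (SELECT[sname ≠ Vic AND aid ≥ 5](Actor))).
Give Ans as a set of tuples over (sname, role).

{(Cal, Gamma), (Fay, Alpha), (Jo, Echo), (Jo, Omega), (Kim, Delta), (Ned, Atlas), (Tai, Atlas), (Xia, Atlas)}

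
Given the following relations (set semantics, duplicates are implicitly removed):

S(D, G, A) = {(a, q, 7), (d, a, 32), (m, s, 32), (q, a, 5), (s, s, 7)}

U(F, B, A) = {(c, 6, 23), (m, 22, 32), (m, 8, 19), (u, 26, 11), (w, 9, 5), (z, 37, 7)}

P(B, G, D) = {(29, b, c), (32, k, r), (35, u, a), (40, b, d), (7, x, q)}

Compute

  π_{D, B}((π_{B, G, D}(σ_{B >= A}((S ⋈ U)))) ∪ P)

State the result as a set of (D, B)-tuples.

{(a, 35), (a, 37), (c, 29), (d, 40), (q, 7), (q, 9), (r, 32), (s, 37)}

Joining S and U on A yields {(a, q, 7, z, 37), (d, a, 32, m, 22), (m, s, 32, m, 22), (q, a, 5, w, 9), (s, s, 7, z, 37)}.
Filtering on B >= A leaves {(a, q, 7, z, 37), (q, a, 5, w, 9), (s, s, 7, z, 37)}.
Keep only column(s) B, G, D: {(37, q, a), (37, s, s), (9, a, q)}
Set union of the two operands is {(29, b, c), (32, k, r), (35, u, a), (37, q, a), (37, s, s), (40, b, d), (7, x, q), (9, a, q)}.
Keep only column(s) D, B: {(a, 35), (a, 37), (c, 29), (d, 40), (q, 7), (q, 9), (r, 32), (s, 37)}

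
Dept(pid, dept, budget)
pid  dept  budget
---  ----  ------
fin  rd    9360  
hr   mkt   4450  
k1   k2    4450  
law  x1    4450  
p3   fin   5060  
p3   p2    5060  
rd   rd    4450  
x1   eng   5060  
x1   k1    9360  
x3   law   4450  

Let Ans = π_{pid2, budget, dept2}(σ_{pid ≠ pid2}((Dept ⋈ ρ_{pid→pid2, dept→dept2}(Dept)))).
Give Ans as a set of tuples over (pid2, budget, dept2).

{(fin, 9360, rd), (hr, 4450, mkt), (k1, 4450, k2), (law, 4450, x1), (p3, 5060, fin), (p3, 5060, p2), (rd, 4450, rd), (x1, 5060, eng), (x1, 9360, k1), (x3, 4450, law)}

ρ[pid→pid2, dept→dept2]: schema becomes (pid2, dept2, budget); tuples unchanged.
Natural join on budget: {(fin, rd, 9360, fin, rd), (fin, rd, 9360, x1, k1), (hr, mkt, 4450, hr, mkt), (hr, mkt, 4450, k1, k2), (hr, mkt, 4450, law, x1), (hr, mkt, 4450, rd, rd), (hr, mkt, 4450, x3, law), (k1, k2, 4450, hr, mkt), (k1, k2, 4450, k1, k2), (k1, k2, 4450, law, x1), (k1, k2, 4450, rd, rd), (k1, k2, 4450, x3, law), (law, x1, 4450, hr, mkt), (law, x1, 4450, k1, k2), (law, x1, 4450, law, x1), (law, x1, 4450, rd, rd), (law, x1, 4450, x3, law), (p3, fin, 5060, p3, fin), (p3, fin, 5060, p3, p2), (p3, fin, 5060, x1, eng), (p3, p2, 5060, p3, fin), (p3, p2, 5060, p3, p2), (p3, p2, 5060, x1, eng), (rd, rd, 4450, hr, mkt), (rd, rd, 4450, k1, k2), (rd, rd, 4450, law, x1), (rd, rd, 4450, rd, rd), (rd, rd, 4450, x3, law), (x1, eng, 5060, p3, fin), (x1, eng, 5060, p3, p2), (x1, eng, 5060, x1, eng), (x1, k1, 9360, fin, rd), (x1, k1, 9360, x1, k1), (x3, law, 4450, hr, mkt), (x3, law, 4450, k1, k2), (x3, law, 4450, law, x1), (x3, law, 4450, rd, rd), (x3, law, 4450, x3, law)}
σ[pid ≠ pid2]: keep tuples satisfying pid ≠ pid2 → {(fin, rd, 9360, x1, k1), (hr, mkt, 4450, k1, k2), (hr, mkt, 4450, law, x1), (hr, mkt, 4450, rd, rd), (hr, mkt, 4450, x3, law), (k1, k2, 4450, hr, mkt), (k1, k2, 4450, law, x1), (k1, k2, 4450, rd, rd), (k1, k2, 4450, x3, law), (law, x1, 4450, hr, mkt), (law, x1, 4450, k1, k2), (law, x1, 4450, rd, rd), (law, x1, 4450, x3, law), (p3, fin, 5060, x1, eng), (p3, p2, 5060, x1, eng), (rd, rd, 4450, hr, mkt), (rd, rd, 4450, k1, k2), (rd, rd, 4450, law, x1), (rd, rd, 4450, x3, law), (x1, eng, 5060, p3, fin), (x1, eng, 5060, p3, p2), (x1, k1, 9360, fin, rd), (x3, law, 4450, hr, mkt), (x3, law, 4450, k1, k2), (x3, law, 4450, law, x1), (x3, law, 4450, rd, rd)}
Keep only column(s) pid2, budget, dept2 (16 duplicate(s) eliminated): {(fin, 9360, rd), (hr, 4450, mkt), (k1, 4450, k2), (law, 4450, x1), (p3, 5060, fin), (p3, 5060, p2), (rd, 4450, rd), (x1, 5060, eng), (x1, 9360, k1), (x3, 4450, law)}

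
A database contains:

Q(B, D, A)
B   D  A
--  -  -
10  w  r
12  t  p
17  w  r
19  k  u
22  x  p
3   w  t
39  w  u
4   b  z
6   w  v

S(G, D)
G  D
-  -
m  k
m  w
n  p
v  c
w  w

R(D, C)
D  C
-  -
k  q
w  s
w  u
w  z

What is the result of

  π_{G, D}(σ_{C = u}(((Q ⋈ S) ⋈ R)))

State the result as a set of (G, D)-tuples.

{(m, w), (w, w)}

Q ⋈ S (natural join on D): {(10, w, r, m), (10, w, r, w), (17, w, r, m), (17, w, r, w), (19, k, u, m), (3, w, t, m), (3, w, t, w), (39, w, u, m), (39, w, u, w), (6, w, v, m), (6, w, v, w)}
(Q ⋈ S) ⋈ R (natural join on D): {(10, w, r, m, s), (10, w, r, m, u), (10, w, r, m, z), (10, w, r, w, s), (10, w, r, w, u), (10, w, r, w, z), (17, w, r, m, s), (17, w, r, m, u), (17, w, r, m, z), (17, w, r, w, s), (17, w, r, w, u), (17, w, r, w, z), (19, k, u, m, q), (3, w, t, m, s), (3, w, t, m, u), (3, w, t, m, z), (3, w, t, w, s), (3, w, t, w, u), (3, w, t, w, z), (39, w, u, m, s), (39, w, u, m, u), (39, w, u, m, z), (39, w, u, w, s), (39, w, u, w, u), (39, w, u, w, z), (6, w, v, m, s), (6, w, v, m, u), (6, w, v, m, z), (6, w, v, w, s), (6, w, v, w, u), (6, w, v, w, z)}
Apply σ_{C = u}; surviving tuples: {(10, w, r, m, u), (10, w, r, w, u), (17, w, r, m, u), (17, w, r, w, u), (3, w, t, m, u), (3, w, t, w, u), (39, w, u, m, u), (39, w, u, w, u), (6, w, v, m, u), (6, w, v, w, u)}
π[G, D]: project onto (G, D) (8 duplicate(s) eliminated) → {(m, w), (w, w)}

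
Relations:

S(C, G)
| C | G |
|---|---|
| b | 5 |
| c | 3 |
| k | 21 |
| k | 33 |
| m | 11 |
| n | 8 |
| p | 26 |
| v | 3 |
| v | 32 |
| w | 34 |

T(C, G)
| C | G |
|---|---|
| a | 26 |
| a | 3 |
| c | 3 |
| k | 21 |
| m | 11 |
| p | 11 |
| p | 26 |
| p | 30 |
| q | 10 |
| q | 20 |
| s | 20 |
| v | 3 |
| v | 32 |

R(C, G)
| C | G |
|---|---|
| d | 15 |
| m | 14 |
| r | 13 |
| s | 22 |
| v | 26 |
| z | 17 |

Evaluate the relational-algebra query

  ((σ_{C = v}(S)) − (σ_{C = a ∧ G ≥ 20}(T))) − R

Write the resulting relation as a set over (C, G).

Apply σ_{C = v}; surviving tuples: {(v, 3), (v, 32)}
Apply σ_{C = a ∧ G ≥ 20}; surviving tuples: {(a, 26)}
Taking the difference: {(v, 3), (v, 32)}
Taking the difference: {(v, 3), (v, 32)}

{(v, 3), (v, 32)}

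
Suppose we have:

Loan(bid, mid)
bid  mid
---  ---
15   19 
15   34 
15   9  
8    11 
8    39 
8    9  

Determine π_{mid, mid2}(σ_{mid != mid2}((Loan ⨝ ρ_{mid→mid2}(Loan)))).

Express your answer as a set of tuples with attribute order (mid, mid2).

{(11, 39), (11, 9), (19, 34), (19, 9), (34, 19), (34, 9), (39, 11), (39, 9), (9, 11), (9, 19), (9, 34), (9, 39)}

ρ[mid→mid2]: schema becomes (bid, mid2); tuples unchanged.
Natural join on bid: {(15, 19, 19), (15, 19, 34), (15, 19, 9), (15, 34, 19), (15, 34, 34), (15, 34, 9), (15, 9, 19), (15, 9, 34), (15, 9, 9), (8, 11, 11), (8, 11, 39), (8, 11, 9), (8, 39, 11), (8, 39, 39), (8, 39, 9), (8, 9, 11), (8, 9, 39), (8, 9, 9)}
σ[mid != mid2]: keep tuples satisfying mid != mid2 → {(15, 19, 34), (15, 19, 9), (15, 34, 19), (15, 34, 9), (15, 9, 19), (15, 9, 34), (8, 11, 39), (8, 11, 9), (8, 39, 11), (8, 39, 9), (8, 9, 11), (8, 9, 39)}
Projecting to mid, mid2: {(11, 39), (11, 9), (19, 34), (19, 9), (34, 19), (34, 9), (39, 11), (39, 9), (9, 11), (9, 19), (9, 34), (9, 39)}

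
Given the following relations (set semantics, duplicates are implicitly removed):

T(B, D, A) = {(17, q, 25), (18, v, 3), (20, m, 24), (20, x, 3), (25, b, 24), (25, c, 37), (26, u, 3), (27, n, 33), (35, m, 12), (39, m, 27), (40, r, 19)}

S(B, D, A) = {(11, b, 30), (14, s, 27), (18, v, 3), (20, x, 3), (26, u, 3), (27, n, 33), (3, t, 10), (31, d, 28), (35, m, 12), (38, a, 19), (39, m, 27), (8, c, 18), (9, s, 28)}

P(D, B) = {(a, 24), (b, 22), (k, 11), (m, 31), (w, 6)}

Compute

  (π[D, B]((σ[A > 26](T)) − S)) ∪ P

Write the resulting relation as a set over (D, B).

Filtering on A > 26 leaves {(25, c, 37), (27, n, 33), (39, m, 27)}.
Set difference of the two operands is {(25, c, 37)}.
π_{D, B} gives {(c, 25)}.
Set union of the two operands is {(a, 24), (b, 22), (c, 25), (k, 11), (m, 31), (w, 6)}.

{(a, 24), (b, 22), (c, 25), (k, 11), (m, 31), (w, 6)}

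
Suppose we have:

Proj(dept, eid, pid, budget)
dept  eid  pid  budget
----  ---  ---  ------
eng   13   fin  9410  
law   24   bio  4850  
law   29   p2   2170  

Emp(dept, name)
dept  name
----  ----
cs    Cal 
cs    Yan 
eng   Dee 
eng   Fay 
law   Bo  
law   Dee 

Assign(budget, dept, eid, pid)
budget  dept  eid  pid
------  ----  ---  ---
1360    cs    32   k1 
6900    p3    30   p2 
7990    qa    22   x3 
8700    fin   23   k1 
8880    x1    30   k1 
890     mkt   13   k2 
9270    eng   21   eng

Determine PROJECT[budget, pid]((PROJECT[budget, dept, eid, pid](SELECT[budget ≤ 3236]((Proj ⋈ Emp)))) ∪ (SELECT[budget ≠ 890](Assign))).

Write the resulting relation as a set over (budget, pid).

{(1360, k1), (2170, p2), (6900, p2), (7990, x3), (8700, k1), (8880, k1), (9270, eng)}

Joining Proj and Emp on dept yields {(eng, 13, fin, 9410, Dee), (eng, 13, fin, 9410, Fay), (law, 24, bio, 4850, Bo), (law, 24, bio, 4850, Dee), (law, 29, p2, 2170, Bo), (law, 29, p2, 2170, Dee)}.
Apply σ_{budget ≤ 3236}; surviving tuples: {(law, 29, p2, 2170, Bo), (law, 29, p2, 2170, Dee)}
π_{budget, dept, eid, pid} gives {(2170, law, 29, p2)} (1 duplicate(s) eliminated).
Apply σ_{budget ≠ 890}; surviving tuples: {(1360, cs, 32, k1), (6900, p3, 30, p2), (7990, qa, 22, x3), (8700, fin, 23, k1), (8880, x1, 30, k1), (9270, eng, 21, eng)}
Union: {(2170, law, 29, p2)} with {(1360, cs, 32, k1), (6900, p3, 30, p2), (7990, qa, 22, x3), (8700, fin, 23, k1), (8880, x1, 30, k1), (9270, eng, 21, eng)} → {(1360, cs, 32, k1), (2170, law, 29, p2), (6900, p3, 30, p2), (7990, qa, 22, x3), (8700, fin, 23, k1), (8880, x1, 30, k1), (9270, eng, 21, eng)}
π_{budget, pid} gives {(1360, k1), (2170, p2), (6900, p2), (7990, x3), (8700, k1), (8880, k1), (9270, eng)}.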